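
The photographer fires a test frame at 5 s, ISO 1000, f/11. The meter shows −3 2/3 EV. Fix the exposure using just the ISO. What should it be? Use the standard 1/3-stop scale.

Underexposed by 3 2/3 stops → need 3 2/3 stops brighter.
ISO: 1000 → 1250 → 1600 → 2000 → 2500 → 3200 → 4000 → 5000 → 6400 → 8000 → 10000 → 12800.

ISO 12800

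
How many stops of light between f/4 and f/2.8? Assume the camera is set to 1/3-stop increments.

f/4 → f/3.5 → f/3.2 → f/2.8 — count the steps: 3 third-stops = 1 stop.

1 stop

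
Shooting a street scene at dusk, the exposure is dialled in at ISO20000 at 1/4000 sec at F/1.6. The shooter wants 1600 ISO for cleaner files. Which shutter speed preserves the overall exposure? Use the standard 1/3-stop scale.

ISO: 20000 → 16000 → 12800 → 10000 → 8000 → 6400 → 5000 → 4000 → 3200 → 2500 → 2000 → 1600 — 3 2/3 stops lower (darker).
Need 3 2/3 stops brighter from the shutter speed: 1/4000 → 1/3200 → 1/2500 → 1/2000 → 1/1600 → 1/1250 → 1/1000 → 1/800 → 1/640 → 1/500 → 1/400 → 1/320.

1/320s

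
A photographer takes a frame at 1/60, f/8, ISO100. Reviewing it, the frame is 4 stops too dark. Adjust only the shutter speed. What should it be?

Underexposed by 4 stops → need 4 stops brighter.
Shutter speed: 1/60 → 1/30 → 1/15 → 1/8 → 1/4.

1/4s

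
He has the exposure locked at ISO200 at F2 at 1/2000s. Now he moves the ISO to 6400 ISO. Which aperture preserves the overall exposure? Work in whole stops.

f/11

ISO: 200 → 400 → 800 → 1600 → 3200 → 6400 — 5 stops raised (brighter).
Need 5 stops darker from the aperture: f/2 → f/2.8 → f/4 → f/5.6 → f/8 → f/11.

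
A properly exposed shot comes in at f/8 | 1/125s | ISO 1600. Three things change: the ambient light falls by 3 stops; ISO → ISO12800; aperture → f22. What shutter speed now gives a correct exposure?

Scene light: 3 stops darker.
ISO: 1600 → 3200 → 6400 → 12800 — 3 stops higher (brighter).
Aperture: f/8 → f/11 → f/16 → f/22 — 3 stops smaller aperture (darker).
Net so far: 3 stops darker. Shutter speed: 1/125 → 1/60 → 1/30 → 1/15.

1/15s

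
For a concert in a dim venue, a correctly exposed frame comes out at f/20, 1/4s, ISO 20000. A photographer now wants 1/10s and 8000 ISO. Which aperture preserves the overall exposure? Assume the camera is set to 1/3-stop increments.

Shutter speed: 1/4 → 1/5 → 1/6 → 1/8 → 1/10 — 1 1/3 stops faster (darker).
ISO: 20000 → 16000 → 12800 → 10000 → 8000 — 1 1/3 stops dropped (darker).
Net change so far: 2 2/3 stops darker. Offset with the aperture: f/20 → f/18 → f/16 → f/14 → f/13 → f/11 → f/10 → f/9 → f/8.

f/8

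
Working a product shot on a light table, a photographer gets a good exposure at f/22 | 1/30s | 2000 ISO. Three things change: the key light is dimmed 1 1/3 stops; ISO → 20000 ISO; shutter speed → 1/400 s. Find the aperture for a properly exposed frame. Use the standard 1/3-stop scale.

f/13

Scene light: 1 1/3 stops darker.
ISO: 2000 → 2500 → 3200 → 4000 → 5000 → 6400 → 8000 → 10000 → 12800 → 16000 → 20000 — 3 1/3 stops higher (brighter).
Shutter speed: 1/30 → 1/40 → 1/50 → 1/60 → 1/80 → 1/100 → 1/125 → 1/160 → 1/200 → 1/250 → 1/320 → 1/400 — 3 2/3 stops faster (darker).
Net so far: 1 2/3 stops darker. Aperture: f/22 → f/20 → f/18 → f/16 → f/14 → f/13.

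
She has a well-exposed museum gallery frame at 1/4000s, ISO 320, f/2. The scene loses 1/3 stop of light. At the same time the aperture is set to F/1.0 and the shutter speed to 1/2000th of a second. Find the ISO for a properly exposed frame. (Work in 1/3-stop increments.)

Scene light: 1/3 stop darker.
Aperture: f/2 → f/1.8 → f/1.6 → f/1.4 → f/1.2 → f/1.1 → f/1.0 — 2 stops opened up (brighter).
Shutter speed: 1/4000 → 1/3200 → 1/2500 → 1/2000 — 1 stop slower (brighter).
Net so far: 2 2/3 stops brighter. ISO: 320 → 250 → 200 → 160 → 125 → 100 → 80 → 64 → 50.

ISO 50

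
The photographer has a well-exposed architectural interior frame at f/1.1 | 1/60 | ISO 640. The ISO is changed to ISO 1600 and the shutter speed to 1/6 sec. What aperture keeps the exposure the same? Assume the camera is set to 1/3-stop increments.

ISO: 640 → 800 → 1000 → 1250 → 1600 — 1 1/3 stops higher (brighter).
Shutter speed: 1/60 → 1/50 → 1/40 → 1/30 → 1/25 → 1/20 → 1/15 → 1/13 → 1/10 → 1/8 → 1/6 — 3 1/3 stops slower (brighter).
Net change so far: 4 2/3 stops brighter. Offset with the aperture: f/1.1 → f/1.2 → f/1.4 → f/1.6 → f/1.8 → f/2 → f/2.2 → f/2.5 → f/2.8 → f/3.2 → f/3.5 → f/4 → f/4.5 → f/5 → f/5.6.

f/5.6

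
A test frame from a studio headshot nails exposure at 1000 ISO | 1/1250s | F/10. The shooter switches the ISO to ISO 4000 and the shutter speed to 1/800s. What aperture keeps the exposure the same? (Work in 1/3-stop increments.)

f/25

ISO: 1000 → 1250 → 1600 → 2000 → 2500 → 3200 → 4000 — 2 stops raised (brighter).
Shutter speed: 1/1250 → 1/1000 → 1/800 — 2/3 stop longer (brighter).
Net change so far: 2 2/3 stops brighter. Offset with the aperture: f/10 → f/11 → f/13 → f/14 → f/16 → f/18 → f/20 → f/22 → f/25.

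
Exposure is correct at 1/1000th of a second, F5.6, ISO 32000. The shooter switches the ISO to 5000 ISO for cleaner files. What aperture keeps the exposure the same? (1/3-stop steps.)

ISO: 32000 → 25600 → 20000 → 16000 → 12800 → 10000 → 8000 → 6400 → 5000 — 2 2/3 stops dropped (darker).
Need 2 2/3 stops brighter from the aperture: f/5.6 → f/5 → f/4.5 → f/4 → f/3.5 → f/3.2 → f/2.8 → f/2.5 → f/2.2.

f/2.2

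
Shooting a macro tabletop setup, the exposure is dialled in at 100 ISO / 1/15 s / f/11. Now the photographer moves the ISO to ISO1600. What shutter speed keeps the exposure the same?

1/250s

ISO: 100 → 200 → 400 → 800 → 1600 — 4 stops raised (brighter).
Need 4 stops darker from the shutter speed: 1/15 → 1/30 → 1/60 → 1/125 → 1/250.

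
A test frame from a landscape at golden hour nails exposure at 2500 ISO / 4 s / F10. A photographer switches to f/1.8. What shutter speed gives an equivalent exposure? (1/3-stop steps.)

Aperture: f/10 → f/9 → f/8 → f/7.1 → f/6.3 → f/5.6 → f/5 → f/4.5 → f/4 → f/3.5 → f/3.2 → f/2.8 → f/2.5 → f/2.2 → f/2 → f/1.8 — 5 stops wider (brighter).
Need 5 stops darker from the shutter speed: 4 → 3.2 → 2.5 → 2 → 1.6 → 1.3 → 1 → 0.8 → 0.6 → 0.5 → 0.4 → 0.3 → 1/4 → 1/5 → 1/6 → 1/8.

1/8s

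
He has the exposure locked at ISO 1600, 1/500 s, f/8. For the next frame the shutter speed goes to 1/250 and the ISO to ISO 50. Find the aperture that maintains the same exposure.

Shutter speed: 1/500 → 1/250 — 1 stop longer (brighter).
ISO: 1600 → 800 → 400 → 200 → 100 → 50 — 5 stops dropped (darker).
Net change so far: 4 stops darker. Offset with the aperture: f/8 → f/5.6 → f/4 → f/2.8 → f/2.

f/2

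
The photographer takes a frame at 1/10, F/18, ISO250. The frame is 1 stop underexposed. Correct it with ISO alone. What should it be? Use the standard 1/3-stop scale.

ISO 500

Underexposed by 1 stop → need 1 stop brighter.
ISO: 250 → 320 → 400 → 500.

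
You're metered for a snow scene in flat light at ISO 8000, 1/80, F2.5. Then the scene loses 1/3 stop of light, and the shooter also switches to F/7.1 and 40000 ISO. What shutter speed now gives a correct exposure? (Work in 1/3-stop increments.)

Scene light: 1/3 stop darker.
Aperture: f/2.5 → f/2.8 → f/3.2 → f/3.5 → f/4 → f/4.5 → f/5 → f/5.6 → f/6.3 → f/7.1 — 3 stops stopped down (darker).
ISO: 8000 → 10000 → 12800 → 16000 → 20000 → 25600 → 32000 → 40000 — 2 1/3 stops raised (brighter).
Net so far: 1 stop darker. Shutter speed: 1/80 → 1/60 → 1/50 → 1/40.

1/40s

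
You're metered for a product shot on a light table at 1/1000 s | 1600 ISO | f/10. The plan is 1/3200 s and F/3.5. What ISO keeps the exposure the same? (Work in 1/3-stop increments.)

ISO 640

Shutter speed: 1/1000 → 1/1250 → 1/1600 → 1/2000 → 1/2500 → 1/3200 — 1 2/3 stops faster (darker).
Aperture: f/10 → f/9 → f/8 → f/7.1 → f/6.3 → f/5.6 → f/5 → f/4.5 → f/4 → f/3.5 — 3 stops opened up (brighter).
Net change so far: 1 1/3 stops brighter. Offset with the ISO: 1600 → 1250 → 1000 → 800 → 640.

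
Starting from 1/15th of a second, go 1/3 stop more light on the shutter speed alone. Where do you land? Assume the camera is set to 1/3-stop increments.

1/13s

Shutter speed: 1/15 → 1/13 — 1/3 stop slower (brighter).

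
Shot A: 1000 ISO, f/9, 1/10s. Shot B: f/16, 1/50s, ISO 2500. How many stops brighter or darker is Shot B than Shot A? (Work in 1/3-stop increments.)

Aperture: f/9 → f/10 → f/11 → f/13 → f/14 → f/16 — 1 2/3 stops narrower (darker).
Shutter speed: 1/10 → 1/13 → 1/15 → 1/20 → 1/25 → 1/30 → 1/40 → 1/50 — 2 1/3 stops shorter (darker).
ISO: 1000 → 1250 → 1600 → 2000 → 2500 — 1 1/3 stops higher (brighter).
Net: −1 2/3 −2 1/3 +1 1/3 = −2 2/3 stops.

2 2/3 stops darker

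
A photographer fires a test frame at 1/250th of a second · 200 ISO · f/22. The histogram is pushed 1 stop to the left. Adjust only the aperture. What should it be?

Underexposed by 1 stop → need 1 stop brighter.
Aperture: f/22 → f/16.

f/16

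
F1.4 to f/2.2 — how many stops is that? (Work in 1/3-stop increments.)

f/1.4 → f/1.6 → f/1.8 → f/2 → f/2.2 — count the steps: 4 third-stops = 1 1/3 stops.

1 1/3 stops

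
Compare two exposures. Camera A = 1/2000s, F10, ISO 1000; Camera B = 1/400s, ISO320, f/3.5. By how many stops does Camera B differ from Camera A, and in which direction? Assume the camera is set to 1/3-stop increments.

Aperture: f/10 → f/9 → f/8 → f/7.1 → f/6.3 → f/5.6 → f/5 → f/4.5 → f/4 → f/3.5 — 3 stops wider (brighter).
Shutter speed: 1/2000 → 1/1600 → 1/1250 → 1/1000 → 1/800 → 1/640 → 1/500 → 1/400 — 2 1/3 stops slower (brighter).
ISO: 1000 → 800 → 640 → 500 → 400 → 320 — 1 2/3 stops lower (darker).
Net: +3 +2 1/3 −1 2/3 = +3 2/3 stops.

3 2/3 stops brighter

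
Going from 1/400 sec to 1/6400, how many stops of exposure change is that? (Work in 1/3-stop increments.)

1/400 → 1/500 → 1/640 → 1/800 → 1/1000 → 1/1250 → 1/1600 → 1/2000 → 1/2500 → 1/3200 → 1/4000 → 1/5000 → 1/6400 — count the steps: 12 third-stops = 4 stops.

4 stops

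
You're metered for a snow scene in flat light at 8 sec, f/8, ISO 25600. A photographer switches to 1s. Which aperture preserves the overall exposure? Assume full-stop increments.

Shutter speed: 8 → 4 → 2 → 1 — 3 stops faster (darker).
Need 3 stops brighter from the aperture: f/8 → f/5.6 → f/4 → f/2.8.

f/2.8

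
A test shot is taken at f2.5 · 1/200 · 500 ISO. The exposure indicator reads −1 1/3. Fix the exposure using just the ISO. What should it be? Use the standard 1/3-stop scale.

ISO 1250

Underexposed by 1 1/3 stops → need 1 1/3 stops brighter.
ISO: 500 → 640 → 800 → 1000 → 1250.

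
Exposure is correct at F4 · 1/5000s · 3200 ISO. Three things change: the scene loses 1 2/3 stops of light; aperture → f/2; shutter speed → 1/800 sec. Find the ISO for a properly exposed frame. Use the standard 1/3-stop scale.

ISO 400

Scene light: 1 2/3 stops darker.
Aperture: f/4 → f/3.5 → f/3.2 → f/2.8 → f/2.5 → f/2.2 → f/2 — 2 stops larger aperture (brighter).
Shutter speed: 1/5000 → 1/4000 → 1/3200 → 1/2500 → 1/2000 → 1/1600 → 1/1250 → 1/1000 → 1/800 — 2 2/3 stops longer (brighter).
Net so far: 3 stops brighter. ISO: 3200 → 2500 → 2000 → 1600 → 1250 → 1000 → 800 → 640 → 500 → 400.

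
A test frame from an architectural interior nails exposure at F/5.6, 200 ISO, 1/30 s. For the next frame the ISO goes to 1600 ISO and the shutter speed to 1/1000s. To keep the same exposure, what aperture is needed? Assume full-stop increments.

f/2.8

ISO: 200 → 400 → 800 → 1600 — 3 stops raised (brighter).
Shutter speed: 1/30 → 1/60 → 1/125 → 1/250 → 1/500 → 1/1000 — 5 stops faster (darker).
Net change so far: 2 stops darker. Offset with the aperture: f/5.6 → f/4 → f/2.8.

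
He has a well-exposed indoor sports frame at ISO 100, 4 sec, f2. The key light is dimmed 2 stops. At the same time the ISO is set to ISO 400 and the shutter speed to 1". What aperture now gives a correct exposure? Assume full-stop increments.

Scene light: 2 stops darker.
ISO: 100 → 200 → 400 — 2 stops higher (brighter).
Shutter speed: 4 → 2 → 1 — 2 stops faster (darker).
Net so far: 2 stops darker. Aperture: f/2 → f/1.4 → f/1.0.

f/1.0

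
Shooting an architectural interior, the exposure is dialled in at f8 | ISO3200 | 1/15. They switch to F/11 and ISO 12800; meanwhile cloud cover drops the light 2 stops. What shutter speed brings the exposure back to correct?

1/8s

Scene light: 2 stops darker.
Aperture: f/8 → f/11 — 1 stop narrower (darker).
ISO: 3200 → 6400 → 12800 — 2 stops raised (brighter).
Net so far: 1 stop darker. Shutter speed: 1/15 → 1/8.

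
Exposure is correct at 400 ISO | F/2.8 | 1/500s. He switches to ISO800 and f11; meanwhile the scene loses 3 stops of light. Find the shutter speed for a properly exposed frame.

1/8s

Scene light: 3 stops darker.
ISO: 400 → 800 — 1 stop raised (brighter).
Aperture: f/2.8 → f/4 → f/5.6 → f/8 → f/11 — 4 stops narrower (darker).
Net so far: 6 stops darker. Shutter speed: 1/500 → 1/250 → 1/125 → 1/60 → 1/30 → 1/15 → 1/8.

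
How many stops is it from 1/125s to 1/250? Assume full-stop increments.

1/125 → 1/250 — count the steps: 1 stop.

1 stop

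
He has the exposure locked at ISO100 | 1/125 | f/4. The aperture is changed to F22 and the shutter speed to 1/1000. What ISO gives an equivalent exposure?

ISO 25600

Aperture: f/4 → f/5.6 → f/8 → f/11 → f/16 → f/22 — 5 stops stopped down (darker).
Shutter speed: 1/125 → 1/250 → 1/500 → 1/1000 — 3 stops faster (darker).
Net change so far: 8 stops darker. Offset with the ISO: 100 → 200 → 400 → 800 → 1600 → 3200 → 6400 → 12800 → 25600.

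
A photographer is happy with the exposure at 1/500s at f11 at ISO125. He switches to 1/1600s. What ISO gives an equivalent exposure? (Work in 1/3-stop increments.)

ISO 400

Shutter speed: 1/500 → 1/640 → 1/800 → 1/1000 → 1/1250 → 1/1600 — 1 2/3 stops shorter (darker).
Need 1 2/3 stops brighter from the ISO: 125 → 160 → 200 → 250 → 320 → 400.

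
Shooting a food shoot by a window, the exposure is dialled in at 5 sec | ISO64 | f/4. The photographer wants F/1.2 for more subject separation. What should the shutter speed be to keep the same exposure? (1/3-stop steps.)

Aperture: f/4 → f/3.5 → f/3.2 → f/2.8 → f/2.5 → f/2.2 → f/2 → f/1.8 → f/1.6 → f/1.4 → f/1.2 — 3 1/3 stops larger aperture (brighter).
Need 3 1/3 stops darker from the shutter speed: 5 → 4 → 3.2 → 2.5 → 2 → 1.6 → 1.3 → 1 → 0.8 → 0.6 → 0.5.

0.5 s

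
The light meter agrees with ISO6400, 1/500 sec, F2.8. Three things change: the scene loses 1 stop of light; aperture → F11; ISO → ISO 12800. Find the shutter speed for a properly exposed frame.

Scene light: 1 stop darker.
Aperture: f/2.8 → f/4 → f/5.6 → f/8 → f/11 — 4 stops smaller aperture (darker).
ISO: 6400 → 12800 — 1 stop higher (brighter).
Net so far: 4 stops darker. Shutter speed: 1/500 → 1/250 → 1/125 → 1/60 → 1/30.

1/30s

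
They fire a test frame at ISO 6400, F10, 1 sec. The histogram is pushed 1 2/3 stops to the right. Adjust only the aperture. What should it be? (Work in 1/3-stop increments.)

Overexposed by 1 2/3 stops → need 1 2/3 stops darker.
Aperture: f/10 → f/11 → f/13 → f/14 → f/16 → f/18.

f/18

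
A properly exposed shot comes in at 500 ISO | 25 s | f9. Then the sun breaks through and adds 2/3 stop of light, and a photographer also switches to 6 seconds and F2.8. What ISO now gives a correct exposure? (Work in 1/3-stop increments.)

Scene light: 2/3 stop brighter.
Shutter speed: 25 → 20 → 15 → 13 → 10 → 8 → 6 — 2 stops shorter (darker).
Aperture: f/9 → f/8 → f/7.1 → f/6.3 → f/5.6 → f/5 → f/4.5 → f/4 → f/3.5 → f/3.2 → f/2.8 — 3 1/3 stops wider (brighter).
Net so far: 2 stops brighter. ISO: 500 → 400 → 320 → 250 → 200 → 160 → 125.

ISO 125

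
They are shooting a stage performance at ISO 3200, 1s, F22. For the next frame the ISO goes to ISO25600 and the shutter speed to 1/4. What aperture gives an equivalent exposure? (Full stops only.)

ISO: 3200 → 6400 → 12800 → 25600 — 3 stops higher (brighter).
Shutter speed: 1 → 1/2 → 1/4 — 2 stops faster (darker).
Net change so far: 1 stop brighter. Offset with the aperture: f/22 → f/32.

f/32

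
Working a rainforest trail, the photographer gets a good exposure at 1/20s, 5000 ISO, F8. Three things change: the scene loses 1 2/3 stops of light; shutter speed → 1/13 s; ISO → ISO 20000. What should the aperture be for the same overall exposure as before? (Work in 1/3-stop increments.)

f/11

Scene light: 1 2/3 stops darker.
Shutter speed: 1/20 → 1/15 → 1/13 — 2/3 stop slower (brighter).
ISO: 5000 → 6400 → 8000 → 10000 → 12800 → 16000 → 20000 — 2 stops higher (brighter).
Net so far: 1 stop brighter. Aperture: f/8 → f/9 → f/10 → f/11.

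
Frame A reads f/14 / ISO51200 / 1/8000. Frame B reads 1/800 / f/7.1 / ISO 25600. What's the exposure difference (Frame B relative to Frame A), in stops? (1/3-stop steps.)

4 1/3 stops brighter

Aperture: f/14 → f/13 → f/11 → f/10 → f/9 → f/8 → f/7.1 — 2 stops larger aperture (brighter).
Shutter speed: 1/8000 → 1/6400 → 1/5000 → 1/4000 → 1/3200 → 1/2500 → 1/2000 → 1/1600 → 1/1250 → 1/1000 → 1/800 — 3 1/3 stops longer (brighter).
ISO: 51200 → 40000 → 32000 → 25600 — 1 stop dropped (darker).
Net: +2 +3 1/3 −1 = +4 1/3 stops.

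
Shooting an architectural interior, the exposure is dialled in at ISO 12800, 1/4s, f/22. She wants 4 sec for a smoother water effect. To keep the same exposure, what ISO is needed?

Shutter speed: 1/4 → 1/2 → 1 → 2 → 4 — 4 stops longer (brighter).
Need 4 stops darker from the ISO: 12800 → 6400 → 3200 → 1600 → 800.

ISO 800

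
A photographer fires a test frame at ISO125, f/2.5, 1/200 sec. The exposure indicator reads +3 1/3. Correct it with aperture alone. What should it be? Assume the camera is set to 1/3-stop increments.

f/8

Overexposed by 3 1/3 stops → need 3 1/3 stops darker.
Aperture: f/2.5 → f/2.8 → f/3.2 → f/3.5 → f/4 → f/4.5 → f/5 → f/5.6 → f/6.3 → f/7.1 → f/8.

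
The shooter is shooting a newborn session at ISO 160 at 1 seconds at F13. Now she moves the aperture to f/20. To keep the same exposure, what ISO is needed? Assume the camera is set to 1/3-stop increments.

Aperture: f/13 → f/14 → f/16 → f/18 → f/20 — 1 1/3 stops narrower (darker).
Need 1 1/3 stops brighter from the ISO: 160 → 200 → 250 → 320 → 400.

ISO 400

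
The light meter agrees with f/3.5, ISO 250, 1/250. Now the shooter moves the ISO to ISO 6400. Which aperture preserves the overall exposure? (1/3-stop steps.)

f/18

ISO: 250 → 320 → 400 → 500 → 640 → 800 → 1000 → 1250 → 1600 → 2000 → 2500 → 3200 → 4000 → 5000 → 6400 — 4 2/3 stops higher (brighter).
Need 4 2/3 stops darker from the aperture: f/3.5 → f/4 → f/4.5 → f/5 → f/5.6 → f/6.3 → f/7.1 → f/8 → f/9 → f/10 → f/11 → f/13 → f/14 → f/16 → f/18.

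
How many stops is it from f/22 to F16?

f/22 → f/16 — count the steps: 1 stop.

1 stop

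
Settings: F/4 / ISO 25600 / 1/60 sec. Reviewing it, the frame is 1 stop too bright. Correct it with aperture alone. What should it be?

Overexposed by 1 stop → need 1 stop darker.
Aperture: f/4 → f/5.6.

f/5.6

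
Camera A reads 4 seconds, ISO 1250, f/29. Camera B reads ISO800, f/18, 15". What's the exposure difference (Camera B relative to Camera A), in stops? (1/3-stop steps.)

2 2/3 stops brighter

Aperture: f/29 → f/25 → f/22 → f/20 → f/18 — 1 1/3 stops wider (brighter).
Shutter speed: 4 → 5 → 6 → 8 → 10 → 13 → 15 — 2 stops slower (brighter).
ISO: 1250 → 1000 → 800 — 2/3 stop lower (darker).
Net: +1 1/3 +2 −2/3 = +2 2/3 stops.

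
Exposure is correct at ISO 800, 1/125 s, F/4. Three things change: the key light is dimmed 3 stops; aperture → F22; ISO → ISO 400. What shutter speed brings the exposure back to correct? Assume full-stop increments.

Scene light: 3 stops darker.
Aperture: f/4 → f/5.6 → f/8 → f/11 → f/16 → f/22 — 5 stops smaller aperture (darker).
ISO: 800 → 400 — 1 stop dropped (darker).
Net so far: 9 stops darker. Shutter speed: 1/125 → 1/60 → 1/30 → 1/15 → 1/8 → 1/4 → 1/2 → 1 → 2 → 4.

4 s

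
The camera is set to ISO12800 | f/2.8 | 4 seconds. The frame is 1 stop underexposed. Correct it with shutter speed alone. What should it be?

8 s

Underexposed by 1 stop → need 1 stop brighter.
Shutter speed: 4 → 8.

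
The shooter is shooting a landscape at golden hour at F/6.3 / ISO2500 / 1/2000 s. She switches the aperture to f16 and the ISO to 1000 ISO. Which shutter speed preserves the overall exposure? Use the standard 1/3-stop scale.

Aperture: f/6.3 → f/7.1 → f/8 → f/9 → f/10 → f/11 → f/13 → f/14 → f/16 — 2 2/3 stops stopped down (darker).
ISO: 2500 → 2000 → 1600 → 1250 → 1000 — 1 1/3 stops dropped (darker).
Net change so far: 4 stops darker. Offset with the shutter speed: 1/2000 → 1/1600 → 1/1250 → 1/1000 → 1/800 → 1/640 → 1/500 → 1/400 → 1/320 → 1/250 → 1/200 → 1/160 → 1/125.

1/125s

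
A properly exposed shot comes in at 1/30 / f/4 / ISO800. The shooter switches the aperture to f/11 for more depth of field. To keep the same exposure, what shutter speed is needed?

Aperture: f/4 → f/5.6 → f/8 → f/11 — 3 stops narrower (darker).
Need 3 stops brighter from the shutter speed: 1/30 → 1/15 → 1/8 → 1/4.

1/4s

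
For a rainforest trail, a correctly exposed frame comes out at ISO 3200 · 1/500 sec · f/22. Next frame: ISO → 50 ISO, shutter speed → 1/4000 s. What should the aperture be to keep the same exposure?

f/1.0

ISO: 3200 → 1600 → 800 → 400 → 200 → 100 → 50 — 6 stops dropped (darker).
Shutter speed: 1/500 → 1/1000 → 1/2000 → 1/4000 — 3 stops shorter (darker).
Net change so far: 9 stops darker. Offset with the aperture: f/22 → f/16 → f/11 → f/8 → f/5.6 → f/4 → f/2.8 → f/2 → f/1.4 → f/1.0.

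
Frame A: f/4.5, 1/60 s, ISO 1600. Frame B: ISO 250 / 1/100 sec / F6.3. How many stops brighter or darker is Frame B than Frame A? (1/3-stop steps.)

4 1/3 stops darker

Aperture: f/4.5 → f/5 → f/5.6 → f/6.3 — 1 stop smaller aperture (darker).
Shutter speed: 1/60 → 1/80 → 1/100 — 2/3 stop shorter (darker).
ISO: 1600 → 1250 → 1000 → 800 → 640 → 500 → 400 → 320 → 250 — 2 2/3 stops lower (darker).
Net: −1 −2/3 −2 2/3 = −4 1/3 stops.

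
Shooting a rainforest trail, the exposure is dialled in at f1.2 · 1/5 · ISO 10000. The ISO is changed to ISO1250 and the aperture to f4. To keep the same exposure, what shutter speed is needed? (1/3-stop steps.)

15 s

ISO: 10000 → 8000 → 6400 → 5000 → 4000 → 3200 → 2500 → 2000 → 1600 → 1250 — 3 stops lower (darker).
Aperture: f/1.2 → f/1.4 → f/1.6 → f/1.8 → f/2 → f/2.2 → f/2.5 → f/2.8 → f/3.2 → f/3.5 → f/4 — 3 1/3 stops stopped down (darker).
Net change so far: 6 1/3 stops darker. Offset with the shutter speed: 1/5 → 1/4 → 0.3 → 0.4 → 0.5 → 0.6 → 0.8 → 1 → 1.3 → 1.6 → 2 → 2.5 → 3.2 → 4 → 5 → 6 → 8 → 10 → 13 → 15.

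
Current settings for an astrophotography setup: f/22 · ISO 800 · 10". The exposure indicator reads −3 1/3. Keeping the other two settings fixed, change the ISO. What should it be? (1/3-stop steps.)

ISO 8000

Underexposed by 3 1/3 stops → need 3 1/3 stops brighter.
ISO: 800 → 1000 → 1250 → 1600 → 2000 → 2500 → 3200 → 4000 → 5000 → 6400 → 8000.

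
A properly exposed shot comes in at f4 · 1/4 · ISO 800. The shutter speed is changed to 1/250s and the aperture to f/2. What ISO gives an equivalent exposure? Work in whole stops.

Shutter speed: 1/4 → 1/8 → 1/15 → 1/30 → 1/60 → 1/125 → 1/250 — 6 stops shorter (darker).
Aperture: f/4 → f/2.8 → f/2 — 2 stops wider (brighter).
Net change so far: 4 stops darker. Offset with the ISO: 800 → 1600 → 3200 → 6400 → 12800.

ISO 12800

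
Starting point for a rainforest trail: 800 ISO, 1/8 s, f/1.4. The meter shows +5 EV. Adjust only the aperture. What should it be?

Overexposed by 5 stops → need 5 stops darker.
Aperture: f/1.4 → f/2 → f/2.8 → f/4 → f/5.6 → f/8.

f/8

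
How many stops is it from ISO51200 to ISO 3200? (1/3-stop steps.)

51200 → 40000 → 32000 → 25600 → 20000 → 16000 → 12800 → 10000 → 8000 → 6400 → 5000 → 4000 → 3200 — count the steps: 12 third-stops = 4 stops.

4 stops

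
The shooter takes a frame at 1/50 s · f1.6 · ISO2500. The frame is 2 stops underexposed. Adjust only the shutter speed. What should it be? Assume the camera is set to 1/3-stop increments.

1/13s

Underexposed by 2 stops → need 2 stops brighter.
Shutter speed: 1/50 → 1/40 → 1/30 → 1/25 → 1/20 → 1/15 → 1/13.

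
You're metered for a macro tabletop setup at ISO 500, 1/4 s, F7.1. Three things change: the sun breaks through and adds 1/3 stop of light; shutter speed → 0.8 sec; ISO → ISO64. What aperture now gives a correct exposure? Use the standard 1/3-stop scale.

Scene light: 1/3 stop brighter.
Shutter speed: 1/4 → 0.3 → 0.4 → 0.5 → 0.6 → 0.8 — 1 2/3 stops slower (brighter).
ISO: 500 → 400 → 320 → 250 → 200 → 160 → 125 → 100 → 80 → 64 — 3 stops lower (darker).
Net so far: 1 stop darker. Aperture: f/7.1 → f/6.3 → f/5.6 → f/5.

f/5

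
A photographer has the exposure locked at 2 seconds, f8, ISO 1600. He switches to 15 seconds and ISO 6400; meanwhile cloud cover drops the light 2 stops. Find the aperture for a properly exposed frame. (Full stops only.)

f/22

Scene light: 2 stops darker.
Shutter speed: 2 → 4 → 8 → 15 — 3 stops longer (brighter).
ISO: 1600 → 3200 → 6400 — 2 stops higher (brighter).
Net so far: 3 stops brighter. Aperture: f/8 → f/11 → f/16 → f/22.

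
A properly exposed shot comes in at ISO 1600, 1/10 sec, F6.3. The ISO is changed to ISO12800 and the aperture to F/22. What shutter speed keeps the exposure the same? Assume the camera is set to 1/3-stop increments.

1/6s

ISO: 1600 → 2000 → 2500 → 3200 → 4000 → 5000 → 6400 → 8000 → 10000 → 12800 — 3 stops higher (brighter).
Aperture: f/6.3 → f/7.1 → f/8 → f/9 → f/10 → f/11 → f/13 → f/14 → f/16 → f/18 → f/20 → f/22 — 3 2/3 stops stopped down (darker).
Net change so far: 2/3 stop darker. Offset with the shutter speed: 1/10 → 1/8 → 1/6.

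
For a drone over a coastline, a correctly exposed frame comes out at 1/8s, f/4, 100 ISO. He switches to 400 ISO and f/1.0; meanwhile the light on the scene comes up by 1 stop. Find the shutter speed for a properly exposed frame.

Scene light: 1 stop brighter.
ISO: 100 → 200 → 400 — 2 stops raised (brighter).
Aperture: f/4 → f/2.8 → f/2 → f/1.4 → f/1.0 — 4 stops larger aperture (brighter).
Net so far: 7 stops brighter. Shutter speed: 1/8 → 1/15 → 1/30 → 1/60 → 1/125 → 1/250 → 1/500 → 1/1000.

1/1000s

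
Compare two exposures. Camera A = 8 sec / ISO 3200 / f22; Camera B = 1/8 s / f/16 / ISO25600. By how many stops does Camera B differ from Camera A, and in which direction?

Aperture: f/22 → f/16 — 1 stop wider (brighter).
Shutter speed: 8 → 4 → 2 → 1 → 1/2 → 1/4 → 1/8 — 6 stops faster (darker).
ISO: 3200 → 6400 → 12800 → 25600 — 3 stops raised (brighter).
Net: +1 −6 +3 = −2 stops.

2 stops darker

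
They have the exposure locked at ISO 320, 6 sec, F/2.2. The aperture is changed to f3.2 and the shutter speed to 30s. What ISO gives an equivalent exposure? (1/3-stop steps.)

Aperture: f/2.2 → f/2.5 → f/2.8 → f/3.2 — 1 stop smaller aperture (darker).
Shutter speed: 6 → 8 → 10 → 13 → 15 → 20 → 25 → 30 — 2 1/3 stops slower (brighter).
Net change so far: 1 1/3 stops brighter. Offset with the ISO: 320 → 250 → 200 → 160 → 125.

ISO 125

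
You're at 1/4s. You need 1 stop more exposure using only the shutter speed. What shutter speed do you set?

Shutter speed: 1/4 → 1/2 — 1 stop slower (brighter).

1/2s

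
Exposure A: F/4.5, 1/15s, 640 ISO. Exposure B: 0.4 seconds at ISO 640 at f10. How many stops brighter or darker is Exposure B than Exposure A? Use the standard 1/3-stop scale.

Aperture: f/4.5 → f/5 → f/5.6 → f/6.3 → f/7.1 → f/8 → f/9 → f/10 — 2 1/3 stops stopped down (darker).
Shutter speed: 1/15 → 1/13 → 1/10 → 1/8 → 1/6 → 1/5 → 1/4 → 0.3 → 0.4 — 2 2/3 stops longer (brighter).
ISO: unchanged.
Net: −2 1/3 +2 2/3 = +1/3 stops.

1/3 stop brighter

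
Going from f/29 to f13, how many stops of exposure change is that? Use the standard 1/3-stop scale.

f/29 → f/25 → f/22 → f/20 → f/18 → f/16 → f/14 → f/13 — count the steps: 7 third-stops = 2 1/3 stops.

2 1/3 stops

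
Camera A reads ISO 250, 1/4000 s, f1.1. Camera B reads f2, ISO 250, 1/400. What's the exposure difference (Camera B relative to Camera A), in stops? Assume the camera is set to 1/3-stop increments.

1 2/3 stops brighter

Aperture: f/1.1 → f/1.2 → f/1.4 → f/1.6 → f/1.8 → f/2 — 1 2/3 stops stopped down (darker).
Shutter speed: 1/4000 → 1/3200 → 1/2500 → 1/2000 → 1/1600 → 1/1250 → 1/1000 → 1/800 → 1/640 → 1/500 → 1/400 — 3 1/3 stops longer (brighter).
ISO: unchanged.
Net: −1 2/3 +3 1/3 = +1 2/3 stops.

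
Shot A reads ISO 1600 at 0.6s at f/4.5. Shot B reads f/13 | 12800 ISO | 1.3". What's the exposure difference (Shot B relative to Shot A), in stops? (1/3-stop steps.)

Aperture: f/4.5 → f/5 → f/5.6 → f/6.3 → f/7.1 → f/8 → f/9 → f/10 → f/11 → f/13 — 3 stops narrower (darker).
Shutter speed: 0.6 → 0.8 → 1 → 1.3 — 1 stop longer (brighter).
ISO: 1600 → 2000 → 2500 → 3200 → 4000 → 5000 → 6400 → 8000 → 10000 → 12800 — 3 stops higher (brighter).
Net: −3 +1 +3 = +1 stop.

1 stop brighter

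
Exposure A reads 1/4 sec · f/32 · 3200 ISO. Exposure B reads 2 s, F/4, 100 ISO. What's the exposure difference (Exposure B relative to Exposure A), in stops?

Aperture: f/32 → f/22 → f/16 → f/11 → f/8 → f/5.6 → f/4 — 6 stops opened up (brighter).
Shutter speed: 1/4 → 1/2 → 1 → 2 — 3 stops longer (brighter).
ISO: 3200 → 1600 → 800 → 400 → 200 → 100 — 5 stops lower (darker).
Net: +6 +3 −5 = +4 stops.

4 stops brighter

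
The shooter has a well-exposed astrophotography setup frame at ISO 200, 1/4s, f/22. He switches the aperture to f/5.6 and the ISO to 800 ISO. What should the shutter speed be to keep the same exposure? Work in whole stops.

1/250s

Aperture: f/22 → f/16 → f/11 → f/8 → f/5.6 — 4 stops wider (brighter).
ISO: 200 → 400 → 800 — 2 stops higher (brighter).
Net change so far: 6 stops brighter. Offset with the shutter speed: 1/4 → 1/8 → 1/15 → 1/30 → 1/60 → 1/125 → 1/250.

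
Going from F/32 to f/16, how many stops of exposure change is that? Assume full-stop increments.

2 stops

f/32 → f/22 → f/16 — count the steps: 2 stops.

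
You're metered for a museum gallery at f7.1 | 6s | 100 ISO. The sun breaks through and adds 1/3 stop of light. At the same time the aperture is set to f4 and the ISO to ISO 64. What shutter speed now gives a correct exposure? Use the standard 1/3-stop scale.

Scene light: 1/3 stop brighter.
Aperture: f/7.1 → f/6.3 → f/5.6 → f/5 → f/4.5 → f/4 — 1 2/3 stops opened up (brighter).
ISO: 100 → 80 → 64 — 2/3 stop dropped (darker).
Net so far: 1 1/3 stops brighter. Shutter speed: 6 → 5 → 4 → 3.2 → 2.5.

2.5 s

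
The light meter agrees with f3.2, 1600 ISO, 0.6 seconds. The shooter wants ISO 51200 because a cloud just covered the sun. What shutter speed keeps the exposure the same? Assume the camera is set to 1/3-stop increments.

1/50s

ISO: 1600 → 2000 → 2500 → 3200 → 4000 → 5000 → 6400 → 8000 → 10000 → 12800 → 16000 → 20000 → 25600 → 32000 → 40000 → 51200 — 5 stops raised (brighter).
Need 5 stops darker from the shutter speed: 0.6 → 0.5 → 0.4 → 0.3 → 1/4 → 1/5 → 1/6 → 1/8 → 1/10 → 1/13 → 1/15 → 1/20 → 1/25 → 1/30 → 1/40 → 1/50.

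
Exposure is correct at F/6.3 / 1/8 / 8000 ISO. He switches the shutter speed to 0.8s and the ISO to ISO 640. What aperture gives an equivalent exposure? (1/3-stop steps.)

Shutter speed: 1/8 → 1/6 → 1/5 → 1/4 → 0.3 → 0.4 → 0.5 → 0.6 → 0.8 — 2 2/3 stops longer (brighter).
ISO: 8000 → 6400 → 5000 → 4000 → 3200 → 2500 → 2000 → 1600 → 1250 → 1000 → 800 → 640 — 3 2/3 stops lower (darker).
Net change so far: 1 stop darker. Offset with the aperture: f/6.3 → f/5.6 → f/5 → f/4.5.

f/4.5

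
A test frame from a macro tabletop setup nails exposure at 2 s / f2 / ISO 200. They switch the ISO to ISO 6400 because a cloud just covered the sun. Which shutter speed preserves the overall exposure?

ISO: 200 → 400 → 800 → 1600 → 3200 → 6400 — 5 stops higher (brighter).
Need 5 stops darker from the shutter speed: 2 → 1 → 1/2 → 1/4 → 1/8 → 1/15.

1/15s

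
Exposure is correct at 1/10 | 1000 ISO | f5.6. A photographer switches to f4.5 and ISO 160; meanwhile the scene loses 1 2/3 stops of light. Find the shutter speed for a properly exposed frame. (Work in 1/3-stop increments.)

1.3 s

Scene light: 1 2/3 stops darker.
Aperture: f/5.6 → f/5 → f/4.5 — 2/3 stop larger aperture (brighter).
ISO: 1000 → 800 → 640 → 500 → 400 → 320 → 250 → 200 → 160 — 2 2/3 stops lower (darker).
Net so far: 3 2/3 stops darker. Shutter speed: 1/10 → 1/8 → 1/6 → 1/5 → 1/4 → 0.3 → 0.4 → 0.5 → 0.6 → 0.8 → 1 → 1.3.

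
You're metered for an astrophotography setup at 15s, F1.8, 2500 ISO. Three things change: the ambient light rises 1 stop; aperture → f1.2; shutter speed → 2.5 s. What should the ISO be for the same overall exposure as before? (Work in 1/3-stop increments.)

ISO 4000

Scene light: 1 stop brighter.
Aperture: f/1.8 → f/1.6 → f/1.4 → f/1.2 — 1 stop opened up (brighter).
Shutter speed: 15 → 13 → 10 → 8 → 6 → 5 → 4 → 3.2 → 2.5 — 2 2/3 stops shorter (darker).
Net so far: 2/3 stop darker. ISO: 2500 → 3200 → 4000.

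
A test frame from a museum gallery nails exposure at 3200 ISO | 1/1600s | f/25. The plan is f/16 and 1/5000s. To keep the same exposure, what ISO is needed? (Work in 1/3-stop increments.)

ISO 4000

Aperture: f/25 → f/22 → f/20 → f/18 → f/16 — 1 1/3 stops wider (brighter).
Shutter speed: 1/1600 → 1/2000 → 1/2500 → 1/3200 → 1/4000 → 1/5000 — 1 2/3 stops shorter (darker).
Net change so far: 1/3 stop darker. Offset with the ISO: 3200 → 4000.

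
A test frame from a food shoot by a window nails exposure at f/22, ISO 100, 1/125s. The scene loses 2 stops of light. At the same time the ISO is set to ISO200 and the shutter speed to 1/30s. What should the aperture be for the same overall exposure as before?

f/32

Scene light: 2 stops darker.
ISO: 100 → 200 — 1 stop raised (brighter).
Shutter speed: 1/125 → 1/60 → 1/30 — 2 stops slower (brighter).
Net so far: 1 stop brighter. Aperture: f/22 → f/32.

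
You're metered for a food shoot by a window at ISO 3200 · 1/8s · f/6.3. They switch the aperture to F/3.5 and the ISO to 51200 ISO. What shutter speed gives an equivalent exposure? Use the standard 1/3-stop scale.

Aperture: f/6.3 → f/5.6 → f/5 → f/4.5 → f/4 → f/3.5 — 1 2/3 stops larger aperture (brighter).
ISO: 3200 → 4000 → 5000 → 6400 → 8000 → 10000 → 12800 → 16000 → 20000 → 25600 → 32000 → 40000 → 51200 — 4 stops raised (brighter).
Net change so far: 5 2/3 stops brighter. Offset with the shutter speed: 1/8 → 1/10 → 1/13 → 1/15 → 1/20 → 1/25 → 1/30 → 1/40 → 1/50 → 1/60 → 1/80 → 1/100 → 1/125 → 1/160 → 1/200 → 1/250 → 1/320 → 1/400.

1/400s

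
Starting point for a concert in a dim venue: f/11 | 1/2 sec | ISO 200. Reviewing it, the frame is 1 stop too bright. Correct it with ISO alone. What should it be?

ISO 100

Overexposed by 1 stop → need 1 stop darker.
ISO: 200 → 100.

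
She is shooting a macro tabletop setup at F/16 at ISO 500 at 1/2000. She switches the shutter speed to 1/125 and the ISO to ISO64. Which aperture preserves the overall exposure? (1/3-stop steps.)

f/22

Shutter speed: 1/2000 → 1/1600 → 1/1250 → 1/1000 → 1/800 → 1/640 → 1/500 → 1/400 → 1/320 → 1/250 → 1/200 → 1/160 → 1/125 — 4 stops slower (brighter).
ISO: 500 → 400 → 320 → 250 → 200 → 160 → 125 → 100 → 80 → 64 — 3 stops dropped (darker).
Net change so far: 1 stop brighter. Offset with the aperture: f/16 → f/18 → f/20 → f/22.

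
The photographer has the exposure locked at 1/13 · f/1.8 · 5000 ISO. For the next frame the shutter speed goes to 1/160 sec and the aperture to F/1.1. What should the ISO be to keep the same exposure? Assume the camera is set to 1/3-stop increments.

ISO 25600

Shutter speed: 1/13 → 1/15 → 1/20 → 1/25 → 1/30 → 1/40 → 1/50 → 1/60 → 1/80 → 1/100 → 1/125 → 1/160 — 3 2/3 stops shorter (darker).
Aperture: f/1.8 → f/1.6 → f/1.4 → f/1.2 → f/1.1 — 1 1/3 stops wider (brighter).
Net change so far: 2 1/3 stops darker. Offset with the ISO: 5000 → 6400 → 8000 → 10000 → 12800 → 16000 → 20000 → 25600.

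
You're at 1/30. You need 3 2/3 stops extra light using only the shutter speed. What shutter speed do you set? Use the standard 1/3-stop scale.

0.4 s

Shutter speed: 1/30 → 1/25 → 1/20 → 1/15 → 1/13 → 1/10 → 1/8 → 1/6 → 1/5 → 1/4 → 0.3 → 0.4 — 3 2/3 stops slower (brighter).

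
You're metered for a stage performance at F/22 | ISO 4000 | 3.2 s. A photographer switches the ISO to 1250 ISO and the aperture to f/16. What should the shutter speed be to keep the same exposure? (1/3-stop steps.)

ISO: 4000 → 3200 → 2500 → 2000 → 1600 → 1250 — 1 2/3 stops dropped (darker).
Aperture: f/22 → f/20 → f/18 → f/16 — 1 stop larger aperture (brighter).
Net change so far: 2/3 stop darker. Offset with the shutter speed: 3.2 → 4 → 5.

5 s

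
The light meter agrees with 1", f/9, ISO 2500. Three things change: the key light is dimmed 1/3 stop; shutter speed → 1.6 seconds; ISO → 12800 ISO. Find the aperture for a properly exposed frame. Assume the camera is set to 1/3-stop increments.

Scene light: 1/3 stop darker.
Shutter speed: 1 → 1.3 → 1.6 — 2/3 stop longer (brighter).
ISO: 2500 → 3200 → 4000 → 5000 → 6400 → 8000 → 10000 → 12800 — 2 1/3 stops raised (brighter).
Net so far: 2 2/3 stops brighter. Aperture: f/9 → f/10 → f/11 → f/13 → f/14 → f/16 → f/18 → f/20 → f/22.

f/22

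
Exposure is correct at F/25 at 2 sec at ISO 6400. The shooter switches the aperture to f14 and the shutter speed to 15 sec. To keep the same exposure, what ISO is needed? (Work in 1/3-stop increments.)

ISO 250

Aperture: f/25 → f/22 → f/20 → f/18 → f/16 → f/14 — 1 2/3 stops larger aperture (brighter).
Shutter speed: 2 → 2.5 → 3.2 → 4 → 5 → 6 → 8 → 10 → 13 → 15 — 3 stops slower (brighter).
Net change so far: 4 2/3 stops brighter. Offset with the ISO: 6400 → 5000 → 4000 → 3200 → 2500 → 2000 → 1600 → 1250 → 1000 → 800 → 640 → 500 → 400 → 320 → 250.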